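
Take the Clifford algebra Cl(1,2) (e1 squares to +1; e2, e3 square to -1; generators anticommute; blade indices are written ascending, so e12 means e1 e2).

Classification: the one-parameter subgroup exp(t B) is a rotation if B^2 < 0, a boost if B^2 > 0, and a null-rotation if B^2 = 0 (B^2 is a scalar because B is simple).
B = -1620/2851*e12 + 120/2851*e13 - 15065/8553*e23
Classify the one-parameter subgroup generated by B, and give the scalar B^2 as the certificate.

B^2 term by term: the squares give (-1620/2851)^2*(e12)^2 + (120/2851)^2*(e13)^2 + (-15065/8553)^2*(e23)^2 = 2624400/8128201*(+1) + 14400/8128201*(+1) + 226954225/73153809*(-1) = -25/9 (each basis 2-blade squares to minus the product of its generators' squares); cross terms between blades sharing an index anticommute and cancel. So B^2 = -25/9.
Answer: rotation, certificate B^2 = -25/9. No conjugation can change B^2 = -25/9; the sign gives the class.


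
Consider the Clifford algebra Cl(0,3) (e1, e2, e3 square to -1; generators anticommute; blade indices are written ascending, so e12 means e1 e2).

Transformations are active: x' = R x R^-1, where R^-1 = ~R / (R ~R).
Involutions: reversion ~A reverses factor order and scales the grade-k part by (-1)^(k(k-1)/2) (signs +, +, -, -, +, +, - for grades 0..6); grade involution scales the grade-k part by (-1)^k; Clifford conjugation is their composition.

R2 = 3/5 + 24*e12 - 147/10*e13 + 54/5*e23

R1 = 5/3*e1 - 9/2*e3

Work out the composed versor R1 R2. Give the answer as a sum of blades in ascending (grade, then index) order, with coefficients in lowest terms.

Distribute over the terms of R1 (each basis-blade product reordered to ascending indices, repeated generators contracted through their squares):
(5/3*e1) R2 = e1 - 40*e2 + 49/2*e3 + 18*e123
(-9/2*e3) R2 = 1323/20*e1 - 243/5*e2 - 27/10*e3 - 108*e123
Summing the partial products and collecting blades:
Answer: 1343/20*e1 - 443/5*e2 + 109/5*e3 - 90*e123


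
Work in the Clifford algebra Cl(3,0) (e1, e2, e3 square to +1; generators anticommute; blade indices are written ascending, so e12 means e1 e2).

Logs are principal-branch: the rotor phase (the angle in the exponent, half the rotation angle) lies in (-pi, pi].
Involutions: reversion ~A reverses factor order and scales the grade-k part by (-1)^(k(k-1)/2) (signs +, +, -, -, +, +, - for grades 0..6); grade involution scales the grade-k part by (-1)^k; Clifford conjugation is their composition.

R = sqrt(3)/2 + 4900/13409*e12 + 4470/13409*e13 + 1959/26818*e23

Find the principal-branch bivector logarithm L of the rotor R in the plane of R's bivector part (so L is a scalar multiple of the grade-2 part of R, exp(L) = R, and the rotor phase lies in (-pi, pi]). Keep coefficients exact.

The scalar part of R is sqrt(3)/2, which fixes the principal-branch rotor phase; the unit plane is then the bivector part divided by the sine of that phase, and L is that plane scaled by the phase.
Concretely: cos(phase) = sqrt(3)/2 gives phase = ±pi/6, and since phase/sin(phase) is even the sign is immaterial: L = (phase/sin(phase)) * <R>_2 = (pi/3) * <R>_2.
Answer: 4900*pi/40227*e12 + 1490*pi/13409*e13 + 653*pi/26818*e23


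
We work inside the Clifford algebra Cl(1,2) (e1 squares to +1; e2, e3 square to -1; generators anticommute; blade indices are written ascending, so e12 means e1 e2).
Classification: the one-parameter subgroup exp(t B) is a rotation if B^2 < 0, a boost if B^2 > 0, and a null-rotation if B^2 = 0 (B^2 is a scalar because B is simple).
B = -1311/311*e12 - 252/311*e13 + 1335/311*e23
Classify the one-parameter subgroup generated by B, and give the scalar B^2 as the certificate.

B^2 term by term: the squares give (-1311/311)^2*(e12)^2 + (-252/311)^2*(e13)^2 + (1335/311)^2*(e23)^2 = 1718721/96721*(+1) + 63504/96721*(+1) + 1782225/96721*(-1) = 0 (each basis 2-blade squares to minus the product of its generators' squares); cross terms between blades sharing an index anticommute and cancel. So B^2 = 0.
Answer: null-rotation, certificate B^2 = 0. Check the certificate: B^2 = 0, and that sign is decisive whatever form B takes.


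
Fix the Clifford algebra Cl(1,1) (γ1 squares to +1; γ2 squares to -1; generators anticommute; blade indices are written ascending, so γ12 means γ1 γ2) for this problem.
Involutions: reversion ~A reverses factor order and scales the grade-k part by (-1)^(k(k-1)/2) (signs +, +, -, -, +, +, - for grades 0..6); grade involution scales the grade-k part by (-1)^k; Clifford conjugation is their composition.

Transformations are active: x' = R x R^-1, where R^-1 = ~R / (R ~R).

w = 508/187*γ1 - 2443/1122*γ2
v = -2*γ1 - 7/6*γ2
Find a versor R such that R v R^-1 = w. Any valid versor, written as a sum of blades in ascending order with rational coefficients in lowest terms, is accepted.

Construction: equal norms (both 95/36) license R = v + w = 134/187*γ1 - 1876/561*γ2 — nothing changes along that direction, while (v - w)/2 changes sign, so v maps onto w.
Answer: 134/187*γ1 - 1876/561*γ2


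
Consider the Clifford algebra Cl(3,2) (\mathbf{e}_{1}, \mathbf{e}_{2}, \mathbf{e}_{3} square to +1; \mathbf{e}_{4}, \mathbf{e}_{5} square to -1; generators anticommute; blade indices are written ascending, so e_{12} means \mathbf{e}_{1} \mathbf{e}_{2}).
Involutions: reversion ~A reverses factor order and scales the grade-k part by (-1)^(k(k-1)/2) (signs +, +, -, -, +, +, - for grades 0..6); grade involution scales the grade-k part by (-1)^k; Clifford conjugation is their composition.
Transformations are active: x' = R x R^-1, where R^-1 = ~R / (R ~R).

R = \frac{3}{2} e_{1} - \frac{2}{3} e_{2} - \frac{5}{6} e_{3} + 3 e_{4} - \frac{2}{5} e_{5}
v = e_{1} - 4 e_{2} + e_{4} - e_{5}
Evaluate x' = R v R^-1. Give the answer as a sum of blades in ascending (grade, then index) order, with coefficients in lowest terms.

~R = \frac{3}{2} e_{1} - \frac{2}{3} e_{2} - \frac{5}{6} e_{3} + 3 e_{4} - \frac{2}{5} e_{5}, and R ~R = -\frac{2597}{450}, so R^-1 = ~R / (-\frac{2597}{450}).
R v = \frac{23}{30} - \frac{16}{3} e_{12} + \frac{5}{6} e_{13} - \frac{3}{2} e_{14} - \frac{11}{10} e_{15} - \frac{10}{3} e_{23} + \frac{34}{3} e_{24} - \frac{14}{15} e_{25} - \frac{5}{6} e_{34} + \frac{5}{6} e_{35} - \frac{13}{5} e_{45}
Answer: -\frac{3632}{2597} e_{1} + \frac{10848}{2597} e_{2} + \frac{575}{2597} e_{3} - \frac{4667}{2597} e_{4} + \frac{2873}{2597} e_{5}


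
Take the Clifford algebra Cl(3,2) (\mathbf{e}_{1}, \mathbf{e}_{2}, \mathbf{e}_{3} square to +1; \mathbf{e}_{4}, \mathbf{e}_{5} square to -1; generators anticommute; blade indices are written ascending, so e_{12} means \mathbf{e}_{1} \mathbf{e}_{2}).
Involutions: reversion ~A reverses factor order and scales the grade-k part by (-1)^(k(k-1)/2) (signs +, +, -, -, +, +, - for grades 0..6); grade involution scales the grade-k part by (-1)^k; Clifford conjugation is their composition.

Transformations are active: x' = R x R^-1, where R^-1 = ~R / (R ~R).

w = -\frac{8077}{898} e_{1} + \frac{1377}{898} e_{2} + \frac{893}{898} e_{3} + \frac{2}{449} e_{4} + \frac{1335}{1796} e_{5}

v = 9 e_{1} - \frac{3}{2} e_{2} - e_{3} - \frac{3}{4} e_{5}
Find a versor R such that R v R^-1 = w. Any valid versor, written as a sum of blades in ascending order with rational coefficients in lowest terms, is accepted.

A norm check does it: q(v) = q(w) = \frac{1339}{16}, hence R = v + w = \frac{5}{898} e_{1} + \frac{15}{449} e_{2} - \frac{5}{898} e_{3} + \frac{2}{449} e_{4} - \frac{3}{449} e_{5} realises the map — parallel part kept, (v - w)/2 negated, v carried to w.
Answer: \frac{5}{898} e_{1} + \frac{15}{449} e_{2} - \frac{5}{898} e_{3} + \frac{2}{449} e_{4} - \frac{3}{449} e_{5}


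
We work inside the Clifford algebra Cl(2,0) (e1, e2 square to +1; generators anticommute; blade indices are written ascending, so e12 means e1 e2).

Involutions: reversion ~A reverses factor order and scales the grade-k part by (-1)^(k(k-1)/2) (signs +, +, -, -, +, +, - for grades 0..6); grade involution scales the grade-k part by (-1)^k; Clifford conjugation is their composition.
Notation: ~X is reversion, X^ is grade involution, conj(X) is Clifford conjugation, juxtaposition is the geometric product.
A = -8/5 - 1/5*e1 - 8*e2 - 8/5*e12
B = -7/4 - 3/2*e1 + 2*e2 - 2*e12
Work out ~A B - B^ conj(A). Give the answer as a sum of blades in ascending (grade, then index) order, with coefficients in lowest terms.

first term: -97/10 - 201/20*e1 + 68/5*e2 - 12*e12
second term: -97/10 - 311/20*e1 - 8*e2 + 64/5*e12
Answer: 11/2*e1 + 108/5*e2 - 124/5*e12


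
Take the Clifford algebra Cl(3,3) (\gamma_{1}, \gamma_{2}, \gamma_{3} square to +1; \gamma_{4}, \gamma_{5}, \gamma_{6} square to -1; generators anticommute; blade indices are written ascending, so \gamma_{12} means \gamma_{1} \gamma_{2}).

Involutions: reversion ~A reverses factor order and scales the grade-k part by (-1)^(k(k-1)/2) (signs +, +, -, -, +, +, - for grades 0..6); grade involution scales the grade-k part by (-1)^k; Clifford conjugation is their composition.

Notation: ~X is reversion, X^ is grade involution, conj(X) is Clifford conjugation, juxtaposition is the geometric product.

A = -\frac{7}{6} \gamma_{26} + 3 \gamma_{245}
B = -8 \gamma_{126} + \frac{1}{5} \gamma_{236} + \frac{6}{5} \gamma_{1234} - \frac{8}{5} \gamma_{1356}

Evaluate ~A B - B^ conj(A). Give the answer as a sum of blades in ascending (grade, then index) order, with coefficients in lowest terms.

first term: -\frac{28}{3} \gamma_{1} - \frac{7}{30} \gamma_{3} + \frac{18}{5} \gamma_{135} + \frac{28}{15} \gamma_{1235} - \frac{7}{5} \gamma_{1346} - 24 \gamma_{1456} - \frac{3}{5} \gamma_{3456} + \frac{24}{5} \gamma_{12346}
second term: \frac{28}{3} \gamma_{1} + \frac{7}{30} \gamma_{3} - \frac{18}{5} \gamma_{135} - \frac{28}{15} \gamma_{1235} + \frac{7}{5} \gamma_{1346} - 24 \gamma_{1456} - \frac{3}{5} \gamma_{3456} + \frac{24}{5} \gamma_{12346}
Answer: -\frac{56}{3} \gamma_{1} - \frac{7}{15} \gamma_{3} + \frac{36}{5} \gamma_{135} + \frac{56}{15} \gamma_{1235} - \frac{14}{5} \gamma_{1346}


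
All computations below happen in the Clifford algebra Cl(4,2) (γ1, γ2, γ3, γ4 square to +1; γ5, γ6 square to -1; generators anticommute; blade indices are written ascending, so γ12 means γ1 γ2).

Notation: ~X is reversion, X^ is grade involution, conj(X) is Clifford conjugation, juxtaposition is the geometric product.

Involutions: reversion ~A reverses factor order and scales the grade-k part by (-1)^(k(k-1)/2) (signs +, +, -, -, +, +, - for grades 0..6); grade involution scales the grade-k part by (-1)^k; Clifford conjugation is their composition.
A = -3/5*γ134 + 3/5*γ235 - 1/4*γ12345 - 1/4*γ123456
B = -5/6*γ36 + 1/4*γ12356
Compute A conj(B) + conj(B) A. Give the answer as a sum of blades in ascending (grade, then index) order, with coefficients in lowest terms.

first term: -1/16*γ4 + 3/20*γ16 + 1/16*γ46 + 1/2*γ146 - 1/2*γ256 - 5/24*γ1245 - 3/20*γ2456 - 5/24*γ12456
second term: 1/16*γ4 + 3/20*γ16 - 1/16*γ46 - 1/2*γ146 + 1/2*γ256 - 5/24*γ1245 + 3/20*γ2456 + 5/24*γ12456
Answer: 3/10*γ16 - 5/12*γ1245


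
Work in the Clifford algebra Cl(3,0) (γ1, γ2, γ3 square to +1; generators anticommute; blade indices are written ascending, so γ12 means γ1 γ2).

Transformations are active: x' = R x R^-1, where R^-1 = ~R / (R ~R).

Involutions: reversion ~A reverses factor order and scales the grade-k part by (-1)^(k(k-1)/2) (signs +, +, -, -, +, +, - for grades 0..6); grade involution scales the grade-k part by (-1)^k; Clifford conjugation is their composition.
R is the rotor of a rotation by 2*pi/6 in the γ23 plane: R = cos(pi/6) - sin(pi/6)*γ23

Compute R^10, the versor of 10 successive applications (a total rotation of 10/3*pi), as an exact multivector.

The rotor phase is half the rotation angle and phases add under composition, so 10 steps in the γ23 plane accumulate phase 10*(pi/6) = 5*pi/3: R^10 = cos(5*pi/3) - sin(5*pi/3)*γ23.
cos(5*pi/3) = 1/2 and sin(5*pi/3) = -sqrt(3)/2, so R^10 = 1/2 + sqrt(3)/2*γ23. The net rotation is 4/3*pi (after discarding 1 full turn, each of which contributes a factor -1 to the rotor); the rotor keeps the half-angle phase exactly.
Answer: 1/2 + sqrt(3)/2*γ23


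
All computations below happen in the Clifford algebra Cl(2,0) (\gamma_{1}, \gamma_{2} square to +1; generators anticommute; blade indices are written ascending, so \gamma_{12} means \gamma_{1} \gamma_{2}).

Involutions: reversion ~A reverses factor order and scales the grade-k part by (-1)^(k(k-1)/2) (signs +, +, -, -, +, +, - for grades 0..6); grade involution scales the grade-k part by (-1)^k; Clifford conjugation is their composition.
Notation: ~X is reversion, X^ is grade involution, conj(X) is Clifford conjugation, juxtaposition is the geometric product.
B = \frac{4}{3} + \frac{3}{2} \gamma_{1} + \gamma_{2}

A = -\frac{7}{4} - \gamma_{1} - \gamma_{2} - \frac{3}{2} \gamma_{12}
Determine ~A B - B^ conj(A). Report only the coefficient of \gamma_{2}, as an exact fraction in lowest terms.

first term: -\frac{29}{6} - \frac{59}{24} \gamma_{1} - \frac{16}{3} \gamma_{2} + \frac{5}{2} \gamma_{12}
second term: -\frac{29}{6} + \frac{131}{24} \gamma_{1} + \frac{5}{6} \gamma_{2} + \frac{3}{2} \gamma_{12}
Answer: -\frac{37}{6}


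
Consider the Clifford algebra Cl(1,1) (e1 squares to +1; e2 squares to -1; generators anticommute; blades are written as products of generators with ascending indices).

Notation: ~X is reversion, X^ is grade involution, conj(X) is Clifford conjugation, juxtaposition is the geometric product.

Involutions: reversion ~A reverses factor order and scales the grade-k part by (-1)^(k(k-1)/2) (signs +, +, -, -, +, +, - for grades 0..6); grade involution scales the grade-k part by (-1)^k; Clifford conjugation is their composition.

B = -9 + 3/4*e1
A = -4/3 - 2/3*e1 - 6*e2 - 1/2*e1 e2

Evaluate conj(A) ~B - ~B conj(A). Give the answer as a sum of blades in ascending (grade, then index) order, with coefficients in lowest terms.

first term: 25/2 - 7*e1 - 435/8*e2 - 9*e1 e2
second term: 25/2 - 7*e1 - 429/8*e2
Answer: -3/4*e2 - 9*e1 e2


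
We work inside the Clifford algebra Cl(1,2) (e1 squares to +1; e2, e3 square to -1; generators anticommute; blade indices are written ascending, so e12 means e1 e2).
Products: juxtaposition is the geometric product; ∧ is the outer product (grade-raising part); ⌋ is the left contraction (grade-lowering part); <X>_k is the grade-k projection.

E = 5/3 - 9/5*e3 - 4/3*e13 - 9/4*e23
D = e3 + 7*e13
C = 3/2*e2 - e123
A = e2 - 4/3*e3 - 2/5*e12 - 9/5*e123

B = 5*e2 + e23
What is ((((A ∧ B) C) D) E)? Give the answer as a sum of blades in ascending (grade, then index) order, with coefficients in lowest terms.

step 1: 20/3*e23
step 2: 20/3*e1 + 10*e3
step 3: -10 + 70*e1 + 140/3*e3 + 20/3*e13
step 4: 526/9 + 598/9*e1 - 105*e2 + 22/9*e3 - 15*e12 - 914/9*e13 + 45/2*e23 - 315/2*e123
Answer: 526/9 + 598/9*e1 - 105*e2 + 22/9*e3 - 15*e12 - 914/9*e13 + 45/2*e23 - 315/2*e123


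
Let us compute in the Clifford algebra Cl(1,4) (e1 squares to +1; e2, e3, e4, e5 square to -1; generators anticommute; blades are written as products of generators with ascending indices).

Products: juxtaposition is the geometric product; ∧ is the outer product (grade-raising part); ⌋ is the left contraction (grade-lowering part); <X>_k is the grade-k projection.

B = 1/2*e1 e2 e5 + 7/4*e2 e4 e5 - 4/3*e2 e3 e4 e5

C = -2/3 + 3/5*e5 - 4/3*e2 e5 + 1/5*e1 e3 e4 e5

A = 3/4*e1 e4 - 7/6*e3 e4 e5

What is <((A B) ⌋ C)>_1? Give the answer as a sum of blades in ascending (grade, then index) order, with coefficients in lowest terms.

step 1: -14/9*e2 - 49/24*e2 e3 + 21/16*e1 e2 e5 + 3/8*e2 e4 e5 + 7/12*e1 e2 e3 e4 + e1 e2 e3 e5
step 2: -56/27*e5
step 3: -56/27*e5
Answer: -56/27*e5


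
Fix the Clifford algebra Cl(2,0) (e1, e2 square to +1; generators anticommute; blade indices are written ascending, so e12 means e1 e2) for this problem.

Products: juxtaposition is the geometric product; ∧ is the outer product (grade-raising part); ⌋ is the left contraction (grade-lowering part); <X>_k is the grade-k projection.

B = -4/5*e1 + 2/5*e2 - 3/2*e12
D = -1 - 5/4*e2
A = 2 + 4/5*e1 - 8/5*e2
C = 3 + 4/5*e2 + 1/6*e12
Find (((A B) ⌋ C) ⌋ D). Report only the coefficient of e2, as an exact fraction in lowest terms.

step 1: -32/25 - 4*e1 - 2/5*e2 - 99/25*e12
step 2: -7/2 + 1/15*e1 - 634/375*e2 - 16/75*e12
step 3: 421/75 + 35/8*e2
Answer: 35/8


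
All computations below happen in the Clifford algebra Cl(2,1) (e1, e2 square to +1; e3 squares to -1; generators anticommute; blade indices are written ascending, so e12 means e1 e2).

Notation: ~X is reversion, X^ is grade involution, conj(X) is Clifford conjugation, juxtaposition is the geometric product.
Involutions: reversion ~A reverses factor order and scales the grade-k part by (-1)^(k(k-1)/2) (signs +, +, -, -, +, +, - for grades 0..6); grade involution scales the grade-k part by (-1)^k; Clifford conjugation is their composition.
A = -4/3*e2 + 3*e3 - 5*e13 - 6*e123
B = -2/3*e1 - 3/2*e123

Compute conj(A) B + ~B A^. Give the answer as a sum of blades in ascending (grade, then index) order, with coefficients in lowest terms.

first term: 9 + 15/2*e2 + 10/3*e3 - 65/18*e12 + 4*e23
second term: 9 + 15/2*e2 + 10/3*e3 + 65/18*e12 - 4*e23
Answer: 18 + 15*e2 + 20/3*e3


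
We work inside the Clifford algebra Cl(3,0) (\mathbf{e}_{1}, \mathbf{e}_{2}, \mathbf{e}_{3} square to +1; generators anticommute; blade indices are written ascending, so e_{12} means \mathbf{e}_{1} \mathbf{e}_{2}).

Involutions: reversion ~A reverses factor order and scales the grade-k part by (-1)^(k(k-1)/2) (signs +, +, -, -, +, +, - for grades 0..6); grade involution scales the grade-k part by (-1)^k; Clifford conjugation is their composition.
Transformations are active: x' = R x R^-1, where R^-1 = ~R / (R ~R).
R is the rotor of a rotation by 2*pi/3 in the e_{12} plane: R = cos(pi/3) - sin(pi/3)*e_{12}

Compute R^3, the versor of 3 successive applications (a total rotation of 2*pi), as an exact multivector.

Because a rotor carries half the rotation angle, composing 3 copies of this e_{12}-plane rotor multiplies the phase: 3*(pi/3) = \pi, hence R^3 = cos(\pi) - sin(\pi)*e_{12}.
cos(\pi) = -1 and sin(\pi) = 0, so R^3 = -1. The total rotation 2*pi is 1 full turn, so every vector returns to itself, yet the rotor is -1, on the OTHER sheet of the double cover (an odd number of 2*pi turns).
Answer: -1


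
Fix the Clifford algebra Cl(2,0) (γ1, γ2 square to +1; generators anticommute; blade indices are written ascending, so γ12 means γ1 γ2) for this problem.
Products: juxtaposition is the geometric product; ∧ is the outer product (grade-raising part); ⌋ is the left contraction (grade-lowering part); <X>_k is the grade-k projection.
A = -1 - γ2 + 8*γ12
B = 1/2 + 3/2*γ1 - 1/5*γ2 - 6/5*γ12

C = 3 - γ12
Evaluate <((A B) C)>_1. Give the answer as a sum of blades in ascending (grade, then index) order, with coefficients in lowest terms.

step 1: 93/10 - 43/10*γ1 - 123/10*γ2 + 67/10*γ12
step 2: 173/5 - 126/5*γ1 - 163/5*γ2 + 54/5*γ12
step 3: -126/5*γ1 - 163/5*γ2
Answer: -126/5*γ1 - 163/5*γ2


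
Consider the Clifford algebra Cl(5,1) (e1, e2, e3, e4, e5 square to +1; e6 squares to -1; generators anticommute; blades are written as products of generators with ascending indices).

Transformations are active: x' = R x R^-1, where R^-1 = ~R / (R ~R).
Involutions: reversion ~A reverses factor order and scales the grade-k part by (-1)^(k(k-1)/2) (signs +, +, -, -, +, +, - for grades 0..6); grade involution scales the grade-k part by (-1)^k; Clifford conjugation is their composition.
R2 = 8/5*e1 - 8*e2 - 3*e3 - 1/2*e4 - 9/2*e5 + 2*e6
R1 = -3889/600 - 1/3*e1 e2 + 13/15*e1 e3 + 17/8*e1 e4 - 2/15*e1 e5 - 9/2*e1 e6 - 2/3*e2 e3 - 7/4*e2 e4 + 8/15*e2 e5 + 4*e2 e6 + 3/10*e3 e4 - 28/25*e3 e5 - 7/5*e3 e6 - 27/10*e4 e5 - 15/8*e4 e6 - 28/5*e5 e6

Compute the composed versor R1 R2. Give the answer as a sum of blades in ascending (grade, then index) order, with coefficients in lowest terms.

Distribute over the terms of R2 (each basis-blade product reordered to ascending indices, repeated generators contracted through their squares):
R1 (8/5*e1) = -3889/375*e1 + 8/15*e2 - 104/75*e3 - 17/5*e4 + 16/75*e5 + 36/5*e6 - 16/15*e1 e2 e3 - 14/5*e1 e2 e4 + 64/75*e1 e2 e5 + 32/5*e1 e2 e6 + 12/25*e1 e3 e4 - 224/125*e1 e3 e5 - 56/25*e1 e3 e6 - 108/25*e1 e4 e5 - 3*e1 e4 e6 - 224/25*e1 e5 e6
R1 (-8*e2) = 8/3*e1 + 3889/75*e2 - 16/3*e3 - 14*e4 + 64/15*e5 + 32*e6 + 104/15*e1 e2 e3 + 17*e1 e2 e4 - 16/15*e1 e2 e5 - 36*e1 e2 e6 - 12/5*e2 e3 e4 + 224/25*e2 e3 e5 + 56/5*e2 e3 e6 + 108/5*e2 e4 e5 + 15*e2 e4 e6 + 224/5*e2 e5 e6
R1 (-3*e3) = -13/5*e1 + 2*e2 + 3889/200*e3 + 9/10*e4 - 84/25*e5 - 21/5*e6 + e1 e2 e3 + 51/8*e1 e3 e4 - 2/5*e1 e3 e5 - 27/2*e1 e3 e6 - 21/4*e2 e3 e4 + 8/5*e2 e3 e5 + 12*e2 e3 e6 + 81/10*e3 e4 e5 + 45/8*e3 e4 e6 + 84/5*e3 e5 e6
R1 (-1/2*e4) = -17/16*e1 + 7/8*e2 - 3/20*e3 + 3889/1200*e4 - 27/20*e5 - 15/16*e6 + 1/6*e1 e2 e4 - 13/30*e1 e3 e4 - 1/15*e1 e4 e5 - 9/4*e1 e4 e6 + 1/3*e2 e3 e4 + 4/15*e2 e4 e5 + 2*e2 e4 e6 - 14/25*e3 e4 e5 - 7/10*e3 e4 e6 + 14/5*e4 e5 e6
R1 (-9/2*e5) = 3/5*e1 - 12/5*e2 + 126/25*e3 + 243/20*e4 + 11667/400*e5 - 126/5*e6 + 3/2*e1 e2 e5 - 39/10*e1 e3 e5 - 153/16*e1 e4 e5 - 81/4*e1 e5 e6 + 3*e2 e3 e5 + 63/8*e2 e4 e5 + 18*e2 e5 e6 - 27/20*e3 e4 e5 - 63/10*e3 e5 e6 - 135/16*e4 e5 e6
R1 (2*e6) = 9*e1 - 8*e2 + 14/5*e3 + 15/4*e4 + 56/5*e5 - 3889/300*e6 - 2/3*e1 e2 e6 + 26/15*e1 e3 e6 + 17/4*e1 e4 e6 - 4/15*e1 e5 e6 - 4/3*e2 e3 e6 - 7/2*e2 e4 e6 + 16/15*e2 e5 e6 + 3/5*e3 e4 e6 - 56/25*e3 e5 e6 - 27/5*e4 e5 e6
Summing the partial products and collecting blades:
Answer: -3533/2000*e1 + 26917/600*e2 + 4083/200*e3 + 3169/1200*e4 + 3211/80*e5 - 4921/1200*e6 + 103/15*e1 e2 e3 + 431/30*e1 e2 e4 + 193/150*e1 e2 e5 - 454/15*e1 e2 e6 + 3853/600*e1 e3 e4 - 1523/250*e1 e3 e5 - 2101/150*e1 e3 e6 - 16739/1200*e1 e4 e5 - e1 e4 e6 - 8843/300*e1 e5 e6 - 439/60*e2 e3 e4 + 339/25*e2 e3 e5 + 328/15*e2 e3 e6 + 3569/120*e2 e4 e5 + 27/2*e2 e4 e6 + 958/15*e2 e5 e6 + 619/100*e3 e4 e5 + 221/40*e3 e4 e6 + 413/50*e3 e5 e6 - 883/80*e4 e5 e6


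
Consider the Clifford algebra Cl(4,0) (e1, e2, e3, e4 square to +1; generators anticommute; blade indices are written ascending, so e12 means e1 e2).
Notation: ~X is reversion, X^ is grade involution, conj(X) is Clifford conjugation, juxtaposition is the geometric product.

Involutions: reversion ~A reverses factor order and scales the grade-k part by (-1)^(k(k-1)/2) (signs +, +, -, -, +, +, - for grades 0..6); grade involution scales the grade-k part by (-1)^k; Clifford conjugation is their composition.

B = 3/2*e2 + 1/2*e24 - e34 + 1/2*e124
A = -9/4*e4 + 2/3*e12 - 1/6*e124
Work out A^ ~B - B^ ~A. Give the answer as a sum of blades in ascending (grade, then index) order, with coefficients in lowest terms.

first term: 1/12 + 13/12*e1 + 9/8*e2 - 9/4*e3 + 1/3*e4 - 9/8*e12 - 7/12*e14 - 27/8*e24 - 1/6*e123 + 2/3*e1234
second term: 1/12 - 13/12*e1 - 9/8*e2 + 9/4*e3 - 1/3*e4 + 9/8*e12 + 7/12*e14 + 27/8*e24 - 1/6*e123 + 2/3*e1234
Answer: 13/6*e1 + 9/4*e2 - 9/2*e3 + 2/3*e4 - 9/4*e12 - 7/6*e14 - 27/4*e24


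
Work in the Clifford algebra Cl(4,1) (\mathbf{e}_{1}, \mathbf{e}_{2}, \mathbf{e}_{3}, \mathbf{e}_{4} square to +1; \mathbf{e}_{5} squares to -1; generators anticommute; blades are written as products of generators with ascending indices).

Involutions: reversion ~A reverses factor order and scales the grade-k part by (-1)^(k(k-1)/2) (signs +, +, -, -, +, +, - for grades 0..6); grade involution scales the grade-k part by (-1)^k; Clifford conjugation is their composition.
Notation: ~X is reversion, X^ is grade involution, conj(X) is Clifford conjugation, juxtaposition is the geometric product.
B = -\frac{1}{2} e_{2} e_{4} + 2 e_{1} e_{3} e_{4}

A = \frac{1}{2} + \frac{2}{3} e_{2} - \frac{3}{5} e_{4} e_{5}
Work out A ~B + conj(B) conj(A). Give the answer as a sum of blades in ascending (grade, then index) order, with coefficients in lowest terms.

first term: \frac{1}{3} e_{4} + \frac{1}{4} e_{2} e_{4} + \frac{3}{10} e_{2} e_{5} - e_{1} e_{3} e_{4} - \frac{6}{5} e_{1} e_{3} e_{5} + \frac{4}{3} e_{1} e_{2} e_{3} e_{4}
second term: \frac{1}{3} e_{4} + \frac{1}{4} e_{2} e_{4} + \frac{3}{10} e_{2} e_{5} + e_{1} e_{3} e_{4} + \frac{6}{5} e_{1} e_{3} e_{5} - \frac{4}{3} e_{1} e_{2} e_{3} e_{4}
Answer: \frac{2}{3} e_{4} + \frac{1}{2} e_{2} e_{4} + \frac{3}{5} e_{2} e_{5}


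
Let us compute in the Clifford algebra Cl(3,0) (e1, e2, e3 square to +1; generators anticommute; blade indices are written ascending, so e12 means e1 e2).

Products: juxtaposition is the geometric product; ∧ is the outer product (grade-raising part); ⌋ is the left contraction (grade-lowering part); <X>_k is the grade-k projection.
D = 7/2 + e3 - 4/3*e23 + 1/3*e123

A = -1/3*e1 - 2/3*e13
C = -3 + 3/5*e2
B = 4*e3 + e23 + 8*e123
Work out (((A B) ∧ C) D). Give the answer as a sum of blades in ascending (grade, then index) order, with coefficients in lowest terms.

step 1: -8/3*e1 - 16/3*e2 + 2/3*e12 - 4/3*e13 - 8/3*e23 - 1/3*e123
step 2: 8*e1 + 16*e2 - 18/5*e12 + 4*e13 + 8*e23 + 9/5*e123
step 3: 151/15 + 476/15*e1 + 196/3*e2 - 302/15*e3 - 82/15*e12 + 322/15*e13 + 140/3*e23 - 239/30*e123
Answer: 151/15 + 476/15*e1 + 196/3*e2 - 302/15*e3 - 82/15*e12 + 322/15*e13 + 140/3*e23 - 239/30*e123


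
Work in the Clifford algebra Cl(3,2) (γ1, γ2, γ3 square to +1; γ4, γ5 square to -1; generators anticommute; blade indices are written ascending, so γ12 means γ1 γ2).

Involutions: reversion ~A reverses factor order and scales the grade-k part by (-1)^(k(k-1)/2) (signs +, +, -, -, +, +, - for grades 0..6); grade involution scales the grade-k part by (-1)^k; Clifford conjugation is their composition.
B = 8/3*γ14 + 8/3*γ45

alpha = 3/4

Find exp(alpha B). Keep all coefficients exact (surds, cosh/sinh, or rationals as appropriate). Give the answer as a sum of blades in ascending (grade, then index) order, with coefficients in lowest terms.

B^2 term by term: the squares give (8/3)^2*(γ14)^2 + (8/3)^2*(γ45)^2 = 64/9*(+1) + 64/9*(-1) = 0 (each basis 2-blade squares to minus the product of its generators' squares); cross terms between blades sharing an index anticommute and cancel. So B^2 = 0.
B^2 = 0, so the series closes: exp(alpha B) = 1 + alpha B (parabolic case).
Answer: 1 + 2*γ14 + 2*γ45


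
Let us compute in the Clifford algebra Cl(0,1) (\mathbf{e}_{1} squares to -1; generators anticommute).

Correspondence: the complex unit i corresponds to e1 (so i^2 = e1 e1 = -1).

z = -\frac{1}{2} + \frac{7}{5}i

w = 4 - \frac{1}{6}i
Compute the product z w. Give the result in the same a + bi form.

In blades: z = -\frac{1}{2} + \frac{7}{5} e_{1}, w = 4 - \frac{1}{6} e_{1}.
Distribute z over w term by term (generator squares from the signature, products reordered to ascending indices): (-\frac{1}{2})*w = -2 + \frac{1}{12} e_{1}; (\frac{7}{5} e_{1})*w = \frac{7}{30} + \frac{28}{5} e_{1}.
Sum: -\frac{53}{30} + \frac{341}{60} e_{1}; translating back through the correspondence:
Answer: -\frac{53}{30} + \frac{341}{60}i


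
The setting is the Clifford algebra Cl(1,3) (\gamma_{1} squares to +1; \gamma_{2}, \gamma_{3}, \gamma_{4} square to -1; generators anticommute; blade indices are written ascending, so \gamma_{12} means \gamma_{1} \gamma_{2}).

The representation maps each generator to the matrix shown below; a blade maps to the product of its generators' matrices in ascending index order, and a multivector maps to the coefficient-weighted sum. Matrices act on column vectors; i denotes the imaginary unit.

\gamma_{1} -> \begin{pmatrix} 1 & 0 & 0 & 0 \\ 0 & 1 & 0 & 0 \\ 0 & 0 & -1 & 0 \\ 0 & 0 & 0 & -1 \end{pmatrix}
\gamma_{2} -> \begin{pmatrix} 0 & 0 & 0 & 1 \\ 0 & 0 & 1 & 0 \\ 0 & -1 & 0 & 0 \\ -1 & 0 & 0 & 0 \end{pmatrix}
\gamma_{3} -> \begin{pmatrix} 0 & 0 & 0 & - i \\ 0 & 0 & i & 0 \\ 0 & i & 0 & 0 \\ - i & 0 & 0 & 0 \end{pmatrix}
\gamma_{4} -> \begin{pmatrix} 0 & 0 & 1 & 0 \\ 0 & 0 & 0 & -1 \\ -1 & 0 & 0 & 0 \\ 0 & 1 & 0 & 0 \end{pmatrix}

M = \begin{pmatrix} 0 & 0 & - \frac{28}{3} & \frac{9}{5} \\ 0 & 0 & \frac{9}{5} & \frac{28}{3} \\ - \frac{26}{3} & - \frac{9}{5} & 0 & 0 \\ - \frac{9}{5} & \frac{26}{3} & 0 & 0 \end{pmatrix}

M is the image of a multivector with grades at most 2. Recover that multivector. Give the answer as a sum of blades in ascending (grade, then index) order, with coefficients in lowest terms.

Method: the blade images are trace-orthogonal — tr(rho(e_A) rho(e_B)^-1) = 4 if A = B and 0 otherwise — and rho(e_A)^-1 = (e_A)^2 * rho(e_A) with (e_A)^2 = +1 or -1, so the coefficient of e_A in the preimage is (e_A)^2 * tr(M rho(e_A))/4.
Nonzero projections over blades of grade <= 2: \gamma_{2}: (\gamma_{2})^2 = -1, tr(M rho(\gamma_{2})) = - \frac{36}{5}, coefficient \frac{9}{5}; \gamma_{4}: (\gamma_{4})^2 = -1, tr(M rho(\gamma_{4})) = \frac{4}{3}, coefficient -\frac{1}{3}; \gamma_{14}: (\gamma_{14})^2 = +1, tr(M rho(\gamma_{14})) = -36, coefficient -9. Every other blade of grade <= 2 projects to 0.
Answer: \frac{9}{5} \gamma_{2} - \frac{1}{3} \gamma_{4} - 9 \gamma_{14}


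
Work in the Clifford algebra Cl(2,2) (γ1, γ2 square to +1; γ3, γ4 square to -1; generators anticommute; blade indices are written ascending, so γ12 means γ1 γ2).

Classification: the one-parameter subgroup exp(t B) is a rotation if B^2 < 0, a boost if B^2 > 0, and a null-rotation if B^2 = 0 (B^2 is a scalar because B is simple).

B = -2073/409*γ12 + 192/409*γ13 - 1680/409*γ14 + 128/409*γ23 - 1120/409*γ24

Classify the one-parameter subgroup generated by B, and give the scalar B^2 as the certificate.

B^2 term by term: the squares give (-2073/409)^2*(γ12)^2 + (192/409)^2*(γ13)^2 + (-1680/409)^2*(γ14)^2 + (128/409)^2*(γ23)^2 + (-1120/409)^2*(γ24)^2 = 4297329/167281*(-1) + 36864/167281*(+1) + 2822400/167281*(+1) + 16384/167281*(+1) + 1254400/167281*(+1) = -1 (each basis 2-blade squares to minus the product of its generators' squares); cross terms between blades sharing an index anticommute and cancel; the commuting (index-disjoint) pairs give grade-4 terms 2*c*c'*(blade product), which cancel blade by blade — γ1234: 430080/167281 - 430080/167281 = 0 — confirming B is simple. So B^2 = -1.
Answer: rotation, certificate B^2 = -1. Why this suffices: the scalar -1 survives any versor conjugation, so its sign alone determines the class however B is presented.


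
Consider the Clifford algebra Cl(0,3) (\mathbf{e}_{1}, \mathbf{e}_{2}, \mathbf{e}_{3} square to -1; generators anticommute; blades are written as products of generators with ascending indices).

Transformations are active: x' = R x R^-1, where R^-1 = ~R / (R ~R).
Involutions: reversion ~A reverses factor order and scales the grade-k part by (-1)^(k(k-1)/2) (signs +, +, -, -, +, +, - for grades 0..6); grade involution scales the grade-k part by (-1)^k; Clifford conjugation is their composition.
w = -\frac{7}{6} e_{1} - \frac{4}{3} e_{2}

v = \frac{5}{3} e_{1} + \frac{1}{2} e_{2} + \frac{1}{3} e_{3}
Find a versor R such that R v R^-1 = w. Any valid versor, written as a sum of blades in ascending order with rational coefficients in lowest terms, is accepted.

The midline construction: v and w both square to -\frac{113}{36}, so reflecting in their sum \frac{1}{2} e_{1} - \frac{5}{6} e_{2} + \frac{1}{3} e_{3} exchanges them.
Answer: \frac{1}{2} e_{1} - \frac{5}{6} e_{2} + \frac{1}{3} e_{3}


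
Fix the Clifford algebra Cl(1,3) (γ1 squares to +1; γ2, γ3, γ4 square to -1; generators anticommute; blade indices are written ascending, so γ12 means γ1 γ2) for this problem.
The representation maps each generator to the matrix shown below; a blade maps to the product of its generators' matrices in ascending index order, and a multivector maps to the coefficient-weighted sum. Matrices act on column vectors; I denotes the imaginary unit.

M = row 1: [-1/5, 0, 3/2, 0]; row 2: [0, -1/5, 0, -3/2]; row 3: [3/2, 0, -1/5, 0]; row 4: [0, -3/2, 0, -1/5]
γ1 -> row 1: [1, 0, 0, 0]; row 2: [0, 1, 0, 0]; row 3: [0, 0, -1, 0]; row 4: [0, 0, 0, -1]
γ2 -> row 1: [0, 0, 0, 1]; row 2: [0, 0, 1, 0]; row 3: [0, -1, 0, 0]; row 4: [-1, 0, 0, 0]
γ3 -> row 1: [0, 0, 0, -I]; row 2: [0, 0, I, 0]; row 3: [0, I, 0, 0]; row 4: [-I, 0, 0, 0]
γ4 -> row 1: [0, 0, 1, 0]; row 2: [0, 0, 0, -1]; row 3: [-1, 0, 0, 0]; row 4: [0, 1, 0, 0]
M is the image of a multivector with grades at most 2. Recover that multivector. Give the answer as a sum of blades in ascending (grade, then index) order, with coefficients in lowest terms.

Method: the blade images are trace-orthogonal — tr(rho(e_A) rho(e_B)^-1) = 4 if A = B and 0 otherwise — and rho(e_A)^-1 = (e_A)^2 * rho(e_A) with (e_A)^2 = +1 or -1, so the coefficient of e_A in the preimage is (e_A)^2 * tr(M rho(e_A))/4.
Nonzero projections over blades of grade <= 2: 1: (1)^2 = +1, tr(M 1) = -4/5, coefficient -1/5; γ14: (γ14)^2 = +1, tr(M rho(γ14)) = 6, coefficient 3/2. Every other blade of grade <= 2 projects to 0.
Answer: -1/5 + 3/2*γ14


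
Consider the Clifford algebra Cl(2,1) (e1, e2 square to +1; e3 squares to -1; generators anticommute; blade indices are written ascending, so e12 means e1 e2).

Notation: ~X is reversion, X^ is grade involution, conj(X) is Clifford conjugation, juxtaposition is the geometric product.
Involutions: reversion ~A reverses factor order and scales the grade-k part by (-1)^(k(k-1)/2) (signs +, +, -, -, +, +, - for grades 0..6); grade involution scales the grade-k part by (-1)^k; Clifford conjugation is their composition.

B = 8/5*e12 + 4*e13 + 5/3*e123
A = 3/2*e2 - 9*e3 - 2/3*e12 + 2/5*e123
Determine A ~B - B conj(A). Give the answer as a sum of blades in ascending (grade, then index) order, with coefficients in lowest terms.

first term: -26/15 + 192/5*e1 + 8/5*e2 - 106/225*e3 - 15*e12 + 5/2*e13 - 8/3*e23 + 102/5*e123
second term: -2/5 - 192/5*e1 - 8/5*e2 - 394/225*e3 - 15*e12 + 5/2*e13 + 8/3*e23 + 102/5*e123
Answer: -4/3 + 384/5*e1 + 16/5*e2 + 32/25*e3 - 16/3*e23


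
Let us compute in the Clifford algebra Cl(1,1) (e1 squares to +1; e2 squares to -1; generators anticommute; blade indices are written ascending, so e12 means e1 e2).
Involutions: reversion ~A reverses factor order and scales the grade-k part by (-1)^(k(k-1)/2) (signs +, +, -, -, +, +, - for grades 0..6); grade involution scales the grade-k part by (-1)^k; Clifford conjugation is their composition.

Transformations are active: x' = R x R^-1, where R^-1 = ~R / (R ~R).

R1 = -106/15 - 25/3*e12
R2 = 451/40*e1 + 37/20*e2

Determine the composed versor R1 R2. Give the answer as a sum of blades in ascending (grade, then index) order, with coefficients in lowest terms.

Distribute over the terms of R1 (each basis-blade product reordered to ascending indices, repeated generators contracted through their squares):
(-106/15) R2 = -23903/300*e1 - 1961/150*e2
(-25/3*e12) R2 = 185/12*e1 + 2255/24*e2
Summing the partial products and collecting blades:
Answer: -3213/50*e1 + 16177/200*e2


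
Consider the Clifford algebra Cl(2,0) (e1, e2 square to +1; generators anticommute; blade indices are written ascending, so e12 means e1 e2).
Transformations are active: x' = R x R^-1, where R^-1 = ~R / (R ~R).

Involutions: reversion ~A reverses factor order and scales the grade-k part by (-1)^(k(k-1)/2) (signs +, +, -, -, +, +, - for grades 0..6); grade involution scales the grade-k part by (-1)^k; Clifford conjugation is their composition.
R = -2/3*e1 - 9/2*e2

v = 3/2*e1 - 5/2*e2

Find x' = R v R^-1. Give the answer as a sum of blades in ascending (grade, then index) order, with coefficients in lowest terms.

~R = -2/3*e1 - 9/2*e2, and R ~R = 745/36, so R^-1 = ~R / (745/36).
R v = 41/4 + 101/12*e12
Answer: -3219/1490*e1 - 2917/1490*e2


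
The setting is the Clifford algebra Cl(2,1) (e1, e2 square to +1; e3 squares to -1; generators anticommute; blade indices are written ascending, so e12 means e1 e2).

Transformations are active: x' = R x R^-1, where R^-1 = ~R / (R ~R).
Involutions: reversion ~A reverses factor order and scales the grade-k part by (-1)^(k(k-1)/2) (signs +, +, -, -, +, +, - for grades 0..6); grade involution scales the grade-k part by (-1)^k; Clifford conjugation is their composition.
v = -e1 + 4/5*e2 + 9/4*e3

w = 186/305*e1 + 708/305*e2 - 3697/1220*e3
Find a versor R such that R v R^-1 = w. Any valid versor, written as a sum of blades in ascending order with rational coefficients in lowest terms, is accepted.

Sketch: the shared square -1369/400 makes R = v + w = -119/305*e1 + 952/305*e2 - 238/305*e3 the natural versor; its sandwich fixes that direction, negates (v - w)/2, and sends v to w.
Answer: -119/305*e1 + 952/305*e2 - 238/305*e3


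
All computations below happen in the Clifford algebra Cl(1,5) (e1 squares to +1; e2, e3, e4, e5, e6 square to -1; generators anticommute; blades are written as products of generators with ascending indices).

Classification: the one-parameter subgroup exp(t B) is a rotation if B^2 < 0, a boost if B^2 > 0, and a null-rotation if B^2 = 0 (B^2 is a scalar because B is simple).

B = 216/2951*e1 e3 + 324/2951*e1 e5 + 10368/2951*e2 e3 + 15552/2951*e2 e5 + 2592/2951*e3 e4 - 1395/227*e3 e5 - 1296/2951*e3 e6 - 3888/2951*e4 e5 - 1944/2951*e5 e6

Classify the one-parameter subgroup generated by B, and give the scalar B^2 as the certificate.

B^2 term by term: the squares give (216/2951)^2*(e1 e3)^2 + (324/2951)^2*(e1 e5)^2 + (10368/2951)^2*(e2 e3)^2 + (15552/2951)^2*(e2 e5)^2 + (2592/2951)^2*(e3 e4)^2 + (-1395/227)^2*(e3 e5)^2 + (-1296/2951)^2*(e3 e6)^2 + (-3888/2951)^2*(e4 e5)^2 + (-1944/2951)^2*(e5 e6)^2 = 46656/8708401*(+1) + 104976/8708401*(+1) + 107495424/8708401*(-1) + 241864704/8708401*(-1) + 6718464/8708401*(-1) + 1946025/51529*(-1) + 1679616/8708401*(-1) + 15116544/8708401*(-1) + 3779136/8708401*(-1) = -81 (each basis 2-blade squares to minus the product of its generators' squares); cross terms between blades sharing an index anticommute and cancel; the commuting (index-disjoint) pairs give grade-4 terms 2*c*c'*(blade product), which cancel blade by blade — e1 e2 e3 e5: -6718464/8708401 + 6718464/8708401 = 0; e1 e3 e4 e5: -1679616/8708401 + 1679616/8708401 = 0; e1 e3 e5 e6: -839808/8708401 + 839808/8708401 = 0; e2 e3 e4 e5: -80621568/8708401 + 80621568/8708401 = 0; e2 e3 e5 e6: -40310784/8708401 + 40310784/8708401 = 0; e3 e4 e5 e6: -10077696/8708401 + 10077696/8708401 = 0 — confirming B is simple. So B^2 = -81.
Answer: rotation, certificate B^2 = -81. B^2 = -81 is basis-independent, so its sign is the whole story.


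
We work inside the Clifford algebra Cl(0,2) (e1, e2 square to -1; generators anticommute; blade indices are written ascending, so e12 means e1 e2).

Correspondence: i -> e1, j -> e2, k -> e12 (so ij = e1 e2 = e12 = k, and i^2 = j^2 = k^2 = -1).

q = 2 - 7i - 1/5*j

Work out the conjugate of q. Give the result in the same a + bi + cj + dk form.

In blades: q = 2 - 7*e1 - 1/5*e2.
Conjugation here is Clifford conjugation: the scalar is fixed and the grade-1 and grade-2 blades all flip sign, giving 2 + 7*e1 + 1/5*e2; translating back:
Answer: 2 + 7i + 1/5*j


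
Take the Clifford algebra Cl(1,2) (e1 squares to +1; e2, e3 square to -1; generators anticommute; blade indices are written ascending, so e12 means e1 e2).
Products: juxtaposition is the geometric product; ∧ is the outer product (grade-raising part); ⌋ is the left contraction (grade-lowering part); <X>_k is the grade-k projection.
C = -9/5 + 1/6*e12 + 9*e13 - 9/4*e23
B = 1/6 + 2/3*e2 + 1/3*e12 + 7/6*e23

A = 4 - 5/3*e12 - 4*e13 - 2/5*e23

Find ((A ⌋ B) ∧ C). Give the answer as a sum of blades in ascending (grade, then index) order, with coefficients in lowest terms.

step 1: 26/45 + 8/3*e2 + 4/3*e12 + 14/3*e23
step 2: -26/25 - 24/5*e2 - 311/135*e12 + 26/5*e13 - 97/10*e23 - 24*e123
Answer: -26/25 - 24/5*e2 - 311/135*e12 + 26/5*e13 - 97/10*e23 - 24*e123


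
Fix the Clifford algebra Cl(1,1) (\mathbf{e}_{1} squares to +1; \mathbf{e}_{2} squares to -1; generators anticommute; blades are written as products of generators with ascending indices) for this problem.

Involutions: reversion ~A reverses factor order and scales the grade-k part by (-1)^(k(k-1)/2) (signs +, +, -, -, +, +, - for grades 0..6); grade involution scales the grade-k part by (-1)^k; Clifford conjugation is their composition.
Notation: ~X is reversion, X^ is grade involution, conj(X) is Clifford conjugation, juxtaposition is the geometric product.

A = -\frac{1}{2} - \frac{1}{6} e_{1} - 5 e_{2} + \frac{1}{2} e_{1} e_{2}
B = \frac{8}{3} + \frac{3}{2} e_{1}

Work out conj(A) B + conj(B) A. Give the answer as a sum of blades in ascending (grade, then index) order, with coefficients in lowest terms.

first term: -\frac{13}{12} - \frac{11}{36} e_{1} + \frac{169}{12} e_{2} - \frac{53}{6} e_{1} e_{2}
second term: -\frac{13}{12} + \frac{11}{36} e_{1} - \frac{169}{12} e_{2} + \frac{53}{6} e_{1} e_{2}
Answer: -\frac{13}{6}
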